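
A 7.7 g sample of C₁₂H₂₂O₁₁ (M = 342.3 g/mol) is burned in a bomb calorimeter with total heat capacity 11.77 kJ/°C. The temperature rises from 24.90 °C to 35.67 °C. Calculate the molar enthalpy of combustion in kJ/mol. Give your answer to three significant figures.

ΔT = 35.67 − 24.90 = 10.77 °C
q_cal = C_cal × ΔT = 11.77 × 10.77 = 126.7629 kJ
n = 7.7 / 342.3 = 0.02249 mol
q_rxn = −q_cal = -126.7629 kJ
ΔH = -126.7629 / 0.02249 = -5636 kJ/mol

ΔH = -5640 kJ/mol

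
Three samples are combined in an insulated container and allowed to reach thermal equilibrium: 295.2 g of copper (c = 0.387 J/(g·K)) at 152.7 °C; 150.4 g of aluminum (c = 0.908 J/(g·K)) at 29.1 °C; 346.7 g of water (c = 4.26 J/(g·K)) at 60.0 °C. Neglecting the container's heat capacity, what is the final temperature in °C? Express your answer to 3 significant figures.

Σ mᵢcᵢ(T − Tᵢ) = 0  ⇒  T = Σ mᵢcᵢTᵢ / Σ mᵢcᵢ
Σ mᵢcᵢ = 295.2×0.387 + 150.4×0.908 + 346.7×4.26 = 1727.7476
Σ mᵢcᵢTᵢ = 114.2424×152.7 + 136.5632×29.1 + 1476.942×60.0 = 110040
T = 110040 / 1727.7476 = 63.69 °C

T_f = 63.7 °C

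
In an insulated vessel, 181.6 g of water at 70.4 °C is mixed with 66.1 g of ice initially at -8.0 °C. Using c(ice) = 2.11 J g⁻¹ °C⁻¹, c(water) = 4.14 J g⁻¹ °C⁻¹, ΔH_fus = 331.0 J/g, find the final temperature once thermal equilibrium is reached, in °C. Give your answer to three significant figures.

Heat to bring ice to 0 °C and melt it: q₁ = 66.1×2.11×8.0 + 66.1×331.0 = 22995 J
Heat the water can supply cooling to 0 °C: 181.6×4.14×70.4 = 52928.4 J > q₁, so all ice melts.
Energy balance: 181.6×4.14×(70.4 − T) = 22995 + 66.1×4.14×(T − 0)
751.824(70.4 − T) = 22995 + 273.654 T
52928.4 − 22995 = 1025.478 T
T = 29933.4 / 1025.478 = 29.19 °C

T_f = 29.2 °C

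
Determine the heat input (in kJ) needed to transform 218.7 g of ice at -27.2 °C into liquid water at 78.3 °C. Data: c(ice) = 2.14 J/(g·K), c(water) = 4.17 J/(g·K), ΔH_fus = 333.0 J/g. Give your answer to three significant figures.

q1 (heat ice -27.2→0.0 °C): 218.7 × 2.14 × 27.2 = 12730 J
q2 (melt at 0 °C): 218.7 × 333.0 = 72827 J
q3 (heat water 0.0→78.3 °C): 218.7 × 4.17 × 78.3 = 71408 J
Total: 12730 + 72827 + 71408 = 156965 J = 157 kJ

q = 157 kJ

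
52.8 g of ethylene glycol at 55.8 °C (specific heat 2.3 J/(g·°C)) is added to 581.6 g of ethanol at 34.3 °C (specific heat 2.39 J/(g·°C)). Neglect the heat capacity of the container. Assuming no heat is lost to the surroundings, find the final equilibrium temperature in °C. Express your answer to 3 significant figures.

Heat lost by ethylene glycol = heat gained by ethanol.
(52.8)(2.3)(55.8 − T) = (581.6)(2.39)(T − 34.3)
121.44 (55.8 − T) = 1390.024 (T − 34.3)
6776.4 − 121.44 T = 1390.024 T − 47678
54454.4 = 1511.464 T
T = 36.03 °C

T_f = 36.0 °C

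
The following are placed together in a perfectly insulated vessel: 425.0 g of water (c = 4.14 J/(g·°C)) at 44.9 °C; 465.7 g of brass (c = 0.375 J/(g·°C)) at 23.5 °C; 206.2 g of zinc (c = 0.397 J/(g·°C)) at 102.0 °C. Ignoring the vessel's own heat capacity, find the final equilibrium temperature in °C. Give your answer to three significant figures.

Σ mᵢcᵢ(T − Tᵢ) = 0  ⇒  T = Σ mᵢcᵢTᵢ / Σ mᵢcᵢ
Σ mᵢcᵢ = 425.0×4.14 + 465.7×0.375 + 206.2×0.397 = 2015.9989
Σ mᵢcᵢTᵢ = 1759.5×44.9 + 174.6375×23.5 + 81.8614×102.0 = 91455
T = 91455 / 2015.9989 = 45.36 °C

T_f = 45.4 °C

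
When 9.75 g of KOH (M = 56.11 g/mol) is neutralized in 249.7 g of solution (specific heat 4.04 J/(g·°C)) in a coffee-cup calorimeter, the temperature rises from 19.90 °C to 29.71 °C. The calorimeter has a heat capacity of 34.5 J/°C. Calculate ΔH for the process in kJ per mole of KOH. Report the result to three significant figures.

ΔH = -58.9 kJ/mol

|ΔT| = |29.71 − 19.90| = 9.81 °C
|q_surr| = (249.7 × 4.04 + 34.5) × 9.81 = 1043.288 × 9.81 = 10230 J
n(KOH) = 9.75 / 56.11 = 0.1738 mol
Temperature rose, so q_rxn = −|q_surr| = -10.23 kJ
ΔH = q_rxn / n = -58.86 kJ/mol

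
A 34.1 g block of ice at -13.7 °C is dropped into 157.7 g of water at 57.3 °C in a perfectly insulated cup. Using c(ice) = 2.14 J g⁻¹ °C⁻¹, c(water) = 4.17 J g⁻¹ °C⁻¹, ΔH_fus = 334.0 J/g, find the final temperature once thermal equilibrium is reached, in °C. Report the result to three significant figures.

T_f = 31.6 °C

Heat to bring ice to 0 °C and melt it: q₁ = 34.1×2.14×13.7 + 34.1×334.0 = 12389 J
Heat the water can supply cooling to 0 °C: 157.7×4.17×57.3 = 37681.0 J > q₁, so all ice melts.
Energy balance: 157.7×4.17×(57.3 − T) = 12389 + 34.1×4.17×(T − 0)
657.609(57.3 − T) = 12389 + 142.197 T
37681.0 − 12389 = 799.806 T
T = 25292.0 / 799.806 = 31.62 °C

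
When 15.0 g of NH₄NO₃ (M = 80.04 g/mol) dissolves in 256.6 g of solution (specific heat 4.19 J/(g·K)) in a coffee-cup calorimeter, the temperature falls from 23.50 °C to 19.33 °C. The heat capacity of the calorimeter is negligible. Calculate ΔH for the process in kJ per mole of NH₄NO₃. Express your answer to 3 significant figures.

ΔH = 23.9 kJ/mol

|ΔT| = |19.33 − 23.50| = 4.17 °C
|q_surr| = (256.6 × 4.19) × 4.17 = 1075.154 × 4.17 = 4483 J
n(NH₄NO₃) = 15.0 / 80.04 = 0.1874 mol
Temperature fell, so q_rxn = +|q_surr| = 4.483 kJ
ΔH = q_rxn / n = 23.92 kJ/mol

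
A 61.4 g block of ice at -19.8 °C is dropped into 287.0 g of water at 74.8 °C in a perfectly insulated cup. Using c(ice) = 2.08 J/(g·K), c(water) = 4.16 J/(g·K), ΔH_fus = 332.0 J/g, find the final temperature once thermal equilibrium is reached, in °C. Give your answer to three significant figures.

T_f = 45.8 °C

Heat to bring ice to 0 °C and melt it: q₁ = 61.4×2.08×19.8 + 61.4×332.0 = 22913 J
Heat the water can supply cooling to 0 °C: 287.0×4.16×74.8 = 89305.2 J > q₁, so all ice melts.
Energy balance: 287.0×4.16×(74.8 − T) = 22913 + 61.4×4.16×(T − 0)
1193.92(74.8 − T) = 22913 + 255.424 T
89305.2 − 22913 = 1449.344 T
T = 66392.2 / 1449.344 = 45.81 °C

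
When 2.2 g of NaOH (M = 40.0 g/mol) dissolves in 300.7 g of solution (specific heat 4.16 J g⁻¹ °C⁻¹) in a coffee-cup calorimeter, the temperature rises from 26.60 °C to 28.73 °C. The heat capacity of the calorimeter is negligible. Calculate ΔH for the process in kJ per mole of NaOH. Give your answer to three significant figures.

ΔH = -48.4 kJ/mol

|ΔT| = |28.73 − 26.60| = 2.13 °C
|q_surr| = (300.7 × 4.16) × 2.13 = 1250.912 × 2.13 = 2664 J
n(NaOH) = 2.2 / 40.0 = 0.05500 mol
Temperature rose, so q_rxn = −|q_surr| = -2.664 kJ
ΔH = q_rxn / n = -48.44 kJ/mol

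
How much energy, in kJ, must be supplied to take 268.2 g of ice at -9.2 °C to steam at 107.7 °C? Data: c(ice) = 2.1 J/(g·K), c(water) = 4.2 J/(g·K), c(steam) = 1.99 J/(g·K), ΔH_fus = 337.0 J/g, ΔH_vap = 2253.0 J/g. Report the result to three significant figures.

q = 817 kJ

q1 (heat ice -9.2→0.0 °C): 268.2 × 2.1 × 9.2 = 5182 J
q2 (melt at 0 °C): 268.2 × 337.0 = 90383 J
q3 (heat water 0.0→100.0 °C): 268.2 × 4.2 × 100.0 = 112644 J
q4 (vaporize at 100 °C): 268.2 × 2253.0 = 604255 J
q5 (heat steam 100.0→107.7 °C): 268.2 × 1.99 × 7.7 = 4110 J
Total: 5182 + 90383 + 112644 + 604255 + 4110 = 816574 J = 817 kJ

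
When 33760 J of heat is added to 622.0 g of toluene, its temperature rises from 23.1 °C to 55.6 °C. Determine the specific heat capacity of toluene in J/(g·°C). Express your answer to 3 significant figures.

c = 1.67 J/(g·°C)

c = q / (m ΔT) = 33760 / (622.0 × 32.5)
c = 33760 / 20215 = 1.67 J/(g·°C)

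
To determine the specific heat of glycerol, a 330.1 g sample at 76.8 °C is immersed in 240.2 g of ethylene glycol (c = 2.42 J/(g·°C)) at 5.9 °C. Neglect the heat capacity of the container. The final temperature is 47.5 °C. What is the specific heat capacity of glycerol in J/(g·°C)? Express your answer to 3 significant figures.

q_gained = (240.2 × 2.42) × (47.5 − 5.9) = 24180 J
q_lost = 330.1 × c × (76.8 − 47.5) = 9671.93 c
Set equal: c = 24180 / 9671.93 = 2.50 J/(g·°C)

c = 2.50 J/(g·°C)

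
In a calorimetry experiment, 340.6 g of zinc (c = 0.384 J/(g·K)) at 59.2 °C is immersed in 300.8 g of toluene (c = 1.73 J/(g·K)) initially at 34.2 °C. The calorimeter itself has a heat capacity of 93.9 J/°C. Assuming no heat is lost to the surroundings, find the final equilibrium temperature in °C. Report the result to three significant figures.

Heat lost by zinc = heat gained by toluene + calorimeter.
(340.6)(0.384)(59.2 − T) = [(300.8)(1.73) + 93.9](T − 34.2)
130.7904 (59.2 − T) = 614.284 (T − 34.2)
7742.8 − 130.7904 T = 614.284 T − 21009
28751.8 = 745.0744 T
T = 38.59 °C

T_f = 38.6 °C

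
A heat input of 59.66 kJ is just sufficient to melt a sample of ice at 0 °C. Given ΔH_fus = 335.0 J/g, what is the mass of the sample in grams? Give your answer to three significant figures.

m = q / ΔH_fus = 59660 J / 335.0 J/g = 178 g

m = 178 g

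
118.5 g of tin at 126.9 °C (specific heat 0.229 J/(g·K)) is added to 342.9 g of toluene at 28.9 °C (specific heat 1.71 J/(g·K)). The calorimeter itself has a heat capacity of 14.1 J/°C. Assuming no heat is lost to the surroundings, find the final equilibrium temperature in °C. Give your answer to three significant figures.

T_f = 33.1 °C

Heat lost by tin = heat gained by toluene + calorimeter.
(118.5)(0.229)(126.9 − T) = [(342.9)(1.71) + 14.1](T − 28.9)
27.1365 (126.9 − T) = 600.459 (T − 28.9)
3443.6 − 27.1365 T = 600.459 T − 17353
20796.6 = 627.5955 T
T = 33.14 °C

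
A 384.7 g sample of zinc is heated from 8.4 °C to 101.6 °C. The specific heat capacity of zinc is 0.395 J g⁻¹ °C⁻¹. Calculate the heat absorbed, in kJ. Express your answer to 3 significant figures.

q = m c ΔT = 384.7 × 0.395 × (101.6 − 8.4)
q = 384.7 × 0.395 × 93.2 = 14160 J = 14.2 kJ

q = 14.2 kJ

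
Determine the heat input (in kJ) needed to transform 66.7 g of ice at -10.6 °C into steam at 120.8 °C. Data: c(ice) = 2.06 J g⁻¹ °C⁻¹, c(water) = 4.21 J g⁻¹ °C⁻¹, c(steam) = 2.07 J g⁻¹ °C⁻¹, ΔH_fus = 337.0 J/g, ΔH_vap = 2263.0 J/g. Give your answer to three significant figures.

q1 (heat ice -10.6→0.0 °C): 66.7 × 2.06 × 10.6 = 1456 J
q2 (melt at 0 °C): 66.7 × 337.0 = 22478 J
q3 (heat water 0.0→100.0 °C): 66.7 × 4.21 × 100.0 = 28081 J
q4 (vaporize at 100 °C): 66.7 × 2263.0 = 150942 J
q5 (heat steam 100.0→120.8 °C): 66.7 × 2.07 × 20.8 = 2872 J
Total: 1456 + 22478 + 28081 + 150942 + 2872 = 205829 J = 206 kJ

q = 206 kJ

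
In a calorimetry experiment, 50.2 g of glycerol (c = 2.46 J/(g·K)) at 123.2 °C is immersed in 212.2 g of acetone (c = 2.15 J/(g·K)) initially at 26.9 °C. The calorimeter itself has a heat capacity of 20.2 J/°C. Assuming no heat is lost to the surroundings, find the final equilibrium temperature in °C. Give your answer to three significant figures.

T_f = 46.7 °C

Heat lost by glycerol = heat gained by acetone + calorimeter.
(50.2)(2.46)(123.2 − T) = [(212.2)(2.15) + 20.2](T − 26.9)
123.492 (123.2 − T) = 476.43 (T − 26.9)
15214 − 123.492 T = 476.43 T − 12816
28030 = 599.922 T
T = 46.72 °C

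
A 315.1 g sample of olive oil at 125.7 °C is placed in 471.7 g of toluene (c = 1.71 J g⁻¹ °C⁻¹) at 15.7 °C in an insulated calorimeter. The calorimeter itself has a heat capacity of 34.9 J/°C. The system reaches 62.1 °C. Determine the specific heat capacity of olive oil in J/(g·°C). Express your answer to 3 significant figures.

c = 1.95 J/(g·°C)

q_gained = (471.7 × 1.71 + 34.9) × (62.1 − 15.7) = 39050 J
q_lost = 315.1 × c × (125.7 − 62.1) = 20040.36 c
Set equal: c = 39050 / 20040.36 = 1.95 J/(g·°C)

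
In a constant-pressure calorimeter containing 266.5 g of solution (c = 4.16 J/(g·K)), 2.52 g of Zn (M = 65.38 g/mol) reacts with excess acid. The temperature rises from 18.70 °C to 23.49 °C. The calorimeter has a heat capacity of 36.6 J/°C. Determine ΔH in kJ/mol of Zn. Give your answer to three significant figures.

ΔH = -142 kJ/mol

|ΔT| = |23.49 − 18.70| = 4.79 °C
|q_surr| = (266.5 × 4.16 + 36.6) × 4.79 = 1145.24 × 4.79 = 5486 J
n(Zn) = 2.52 / 65.38 = 0.03854 mol
Temperature rose, so q_rxn = −|q_surr| = -5.486 kJ
ΔH = q_rxn / n = -142.3 kJ/mol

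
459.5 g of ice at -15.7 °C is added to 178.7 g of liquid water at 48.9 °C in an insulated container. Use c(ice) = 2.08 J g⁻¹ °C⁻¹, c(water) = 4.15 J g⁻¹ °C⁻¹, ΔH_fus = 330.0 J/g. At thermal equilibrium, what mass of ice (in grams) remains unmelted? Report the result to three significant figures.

m_ice remaining = 395 g

Heat to warm all ice to 0 °C: 459.5×2.08×15.7 = 15005 J
Heat released by water cooling to 0 °C: 178.7×4.15×48.9 = 36264 J
36264 J < 15005 + 459.5×330.0 = 166640 J, so not all ice melts; final T = 0 °C.
Heat left for melting: 36264 − 15005 = 21259 J
Mass melted = 21259 / 330.0 = 64.42 g
Ice remaining = 459.5 − 64.42 = 395.08 g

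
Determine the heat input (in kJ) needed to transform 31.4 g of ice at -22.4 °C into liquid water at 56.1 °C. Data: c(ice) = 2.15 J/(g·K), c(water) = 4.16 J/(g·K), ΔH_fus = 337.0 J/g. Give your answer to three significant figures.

q1 (heat ice -22.4→0.0 °C): 31.4 × 2.15 × 22.4 = 1512 J
q2 (melt at 0 °C): 31.4 × 337.0 = 10582 J
q3 (heat water 0.0→56.1 °C): 31.4 × 4.16 × 56.1 = 7328 J
Total: 1512 + 10582 + 7328 = 19422 J = 19.4 kJ

q = 19.4 kJ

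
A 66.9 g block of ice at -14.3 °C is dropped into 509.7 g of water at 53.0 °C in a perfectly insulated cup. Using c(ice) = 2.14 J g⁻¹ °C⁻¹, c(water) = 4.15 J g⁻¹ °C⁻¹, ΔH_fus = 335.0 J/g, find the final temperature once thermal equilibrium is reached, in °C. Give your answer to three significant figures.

T_f = 36.6 °C

Heat to bring ice to 0 °C and melt it: q₁ = 66.9×2.14×14.3 + 66.9×335.0 = 24459 J
Heat the water can supply cooling to 0 °C: 509.7×4.15×53.0 = 112109 J > q₁, so all ice melts.
Energy balance: 509.7×4.15×(53.0 − T) = 24459 + 66.9×4.15×(T − 0)
2115.255(53.0 − T) = 24459 + 277.635 T
112109 − 24459 = 2392.890 T
T = 87650 / 2392.890 = 36.63 °C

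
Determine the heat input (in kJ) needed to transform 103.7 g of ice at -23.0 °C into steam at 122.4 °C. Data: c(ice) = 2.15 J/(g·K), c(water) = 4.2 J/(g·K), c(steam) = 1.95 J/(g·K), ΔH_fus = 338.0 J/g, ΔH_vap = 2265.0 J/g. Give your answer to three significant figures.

q1 (heat ice -23.0→0.0 °C): 103.7 × 2.15 × 23.0 = 5128 J
q2 (melt at 0 °C): 103.7 × 338.0 = 35051 J
q3 (heat water 0.0→100.0 °C): 103.7 × 4.2 × 100.0 = 43554 J
q4 (vaporize at 100 °C): 103.7 × 2265.0 = 234881 J
q5 (heat steam 100.0→122.4 °C): 103.7 × 1.95 × 22.4 = 4530 J
Total: 5128 + 35051 + 43554 + 234881 + 4530 = 323144 J = 323 kJ

q = 323 kJ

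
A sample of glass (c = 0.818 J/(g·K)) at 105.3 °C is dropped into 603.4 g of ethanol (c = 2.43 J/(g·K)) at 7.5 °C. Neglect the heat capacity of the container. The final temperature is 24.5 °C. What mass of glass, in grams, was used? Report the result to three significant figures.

q_gained = (603.4 × 2.43) × (24.5 − 7.5) = 24930 J
q_lost = m × 0.818 × (105.3 − 24.5) = 66.0944 m
m = 24930 / 66.0944 = 377 g

m = 377 g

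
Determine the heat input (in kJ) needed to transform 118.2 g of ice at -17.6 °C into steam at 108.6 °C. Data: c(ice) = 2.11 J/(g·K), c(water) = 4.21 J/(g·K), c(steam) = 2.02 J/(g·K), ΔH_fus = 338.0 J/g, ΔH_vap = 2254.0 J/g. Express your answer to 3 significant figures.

q1 (heat ice -17.6→0.0 °C): 118.2 × 2.11 × 17.6 = 4389 J
q2 (melt at 0 °C): 118.2 × 338.0 = 39952 J
q3 (heat water 0.0→100.0 °C): 118.2 × 4.21 × 100.0 = 49762 J
q4 (vaporize at 100 °C): 118.2 × 2254.0 = 266423 J
q5 (heat steam 100.0→108.6 °C): 118.2 × 2.02 × 8.6 = 2053 J
Total: 4389 + 39952 + 49762 + 266423 + 2053 = 362579 J = 363 kJ

q = 363 kJ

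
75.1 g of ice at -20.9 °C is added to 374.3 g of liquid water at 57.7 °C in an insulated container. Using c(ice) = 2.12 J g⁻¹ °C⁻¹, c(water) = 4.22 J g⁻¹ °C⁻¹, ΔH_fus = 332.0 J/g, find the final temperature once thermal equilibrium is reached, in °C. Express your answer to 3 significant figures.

Heat to bring ice to 0 °C and melt it: q₁ = 75.1×2.12×20.9 + 75.1×332.0 = 28261 J
Heat the water can supply cooling to 0 °C: 374.3×4.22×57.7 = 91139.8 J > q₁, so all ice melts.
Energy balance: 374.3×4.22×(57.7 − T) = 28261 + 75.1×4.22×(T − 0)
1579.546(57.7 − T) = 28261 + 316.922 T
91139.8 − 28261 = 1896.468 T
T = 62878.8 / 1896.468 = 33.16 °C

T_f = 33.2 °C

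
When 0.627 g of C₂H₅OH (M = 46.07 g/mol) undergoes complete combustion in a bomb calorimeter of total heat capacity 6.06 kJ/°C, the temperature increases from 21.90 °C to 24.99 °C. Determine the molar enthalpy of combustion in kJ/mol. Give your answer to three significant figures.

ΔT = 24.99 − 21.90 = 3.09 °C
q_cal = C_cal × ΔT = 6.06 × 3.09 = 18.7254 kJ
n = 0.627 / 46.07 = 0.01361 mol
q_rxn = −q_cal = -18.7254 kJ
ΔH = -18.7254 / 0.01361 = -1376 kJ/mol

ΔH = -1380 kJ/mol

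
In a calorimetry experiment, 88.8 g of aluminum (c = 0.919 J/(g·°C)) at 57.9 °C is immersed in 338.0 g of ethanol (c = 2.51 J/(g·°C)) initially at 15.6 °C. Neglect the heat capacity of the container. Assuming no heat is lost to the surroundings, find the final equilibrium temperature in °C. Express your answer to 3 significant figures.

T_f = 19.3 °C

Heat lost by aluminum = heat gained by ethanol.
(88.8)(0.919)(57.9 − T) = (338.0)(2.51)(T − 15.6)
81.6072 (57.9 − T) = 848.38 (T − 15.6)
4725.1 − 81.6072 T = 848.38 T − 13235
17960.1 = 929.9872 T
T = 19.31 °C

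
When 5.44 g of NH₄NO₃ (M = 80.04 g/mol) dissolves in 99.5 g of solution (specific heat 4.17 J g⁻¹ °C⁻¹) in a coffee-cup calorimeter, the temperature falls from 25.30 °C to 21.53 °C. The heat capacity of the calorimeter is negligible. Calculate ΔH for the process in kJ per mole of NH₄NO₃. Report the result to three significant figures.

ΔH = 23.0 kJ/mol

|ΔT| = |21.53 − 25.30| = 3.77 °C
|q_surr| = (99.5 × 4.17) × 3.77 = 414.915 × 3.77 = 1564 J
n(NH₄NO₃) = 5.44 / 80.04 = 0.06797 mol
Temperature fell, so q_rxn = +|q_surr| = 1.564 kJ
ΔH = q_rxn / n = 23.01 kJ/mol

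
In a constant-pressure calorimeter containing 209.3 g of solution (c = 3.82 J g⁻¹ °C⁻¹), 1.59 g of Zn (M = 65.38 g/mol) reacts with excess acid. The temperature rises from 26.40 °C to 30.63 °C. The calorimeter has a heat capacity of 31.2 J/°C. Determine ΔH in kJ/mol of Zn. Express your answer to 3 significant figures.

ΔH = -144 kJ/mol

|ΔT| = |30.63 − 26.40| = 4.23 °C
|q_surr| = (209.3 × 3.82 + 31.2) × 4.23 = 830.726 × 4.23 = 3514 J
n(Zn) = 1.59 / 65.38 = 0.02432 mol
Temperature rose, so q_rxn = −|q_surr| = -3.514 kJ
ΔH = q_rxn / n = -144.49 kJ/mol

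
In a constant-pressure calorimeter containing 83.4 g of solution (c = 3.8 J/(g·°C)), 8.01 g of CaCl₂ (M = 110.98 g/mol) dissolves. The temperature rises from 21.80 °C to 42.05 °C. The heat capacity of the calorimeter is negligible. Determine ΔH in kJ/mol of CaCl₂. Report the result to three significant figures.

ΔH = -88.9 kJ/mol

|ΔT| = |42.05 − 21.80| = 20.25 °C
|q_surr| = (83.4 × 3.8) × 20.25 = 316.92 × 20.25 = 6418 J
n(CaCl₂) = 8.01 / 110.98 = 0.07218 mol
Temperature rose, so q_rxn = −|q_surr| = -6.418 kJ
ΔH = q_rxn / n = -88.92 kJ/mol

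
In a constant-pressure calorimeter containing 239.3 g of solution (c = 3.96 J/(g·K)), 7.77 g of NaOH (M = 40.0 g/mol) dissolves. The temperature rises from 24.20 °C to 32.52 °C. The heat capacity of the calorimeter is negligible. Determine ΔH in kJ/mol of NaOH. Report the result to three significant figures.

ΔH = -40.6 kJ/mol

|ΔT| = |32.52 − 24.20| = 8.32 °C
|q_surr| = (239.3 × 3.96) × 8.32 = 947.628 × 8.32 = 7884 J
n(NaOH) = 7.77 / 40.0 = 0.1943 mol
Temperature rose, so q_rxn = −|q_surr| = -7.884 kJ
ΔH = q_rxn / n = -40.58 kJ/mol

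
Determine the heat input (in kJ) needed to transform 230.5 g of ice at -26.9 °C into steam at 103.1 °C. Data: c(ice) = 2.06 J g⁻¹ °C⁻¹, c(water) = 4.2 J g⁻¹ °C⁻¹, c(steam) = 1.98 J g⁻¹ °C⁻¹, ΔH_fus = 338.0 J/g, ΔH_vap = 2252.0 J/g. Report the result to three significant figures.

q1 (heat ice -26.9→0.0 °C): 230.5 × 2.06 × 26.9 = 12773 J
q2 (melt at 0 °C): 230.5 × 338.0 = 77909 J
q3 (heat water 0.0→100.0 °C): 230.5 × 4.2 × 100.0 = 96810 J
q4 (vaporize at 100 °C): 230.5 × 2252.0 = 519086 J
q5 (heat steam 100.0→103.1 °C): 230.5 × 1.98 × 3.1 = 1415 J
Total: 12773 + 77909 + 96810 + 519086 + 1415 = 707993 J = 708 kJ

q = 708 kJ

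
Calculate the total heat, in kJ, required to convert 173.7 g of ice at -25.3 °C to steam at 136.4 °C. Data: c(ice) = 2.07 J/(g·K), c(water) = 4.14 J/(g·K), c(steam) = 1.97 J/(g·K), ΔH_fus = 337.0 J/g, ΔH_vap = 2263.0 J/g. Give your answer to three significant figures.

q = 545 kJ

q1 (heat ice -25.3→0.0 °C): 173.7 × 2.07 × 25.3 = 9097 J
q2 (melt at 0 °C): 173.7 × 337.0 = 58537 J
q3 (heat water 0.0→100.0 °C): 173.7 × 4.14 × 100.0 = 71912 J
q4 (vaporize at 100 °C): 173.7 × 2263.0 = 393083 J
q5 (heat steam 100.0→136.4 °C): 173.7 × 1.97 × 36.4 = 12456 J
Total: 9097 + 58537 + 71912 + 393083 + 12456 = 545085 J = 545 kJ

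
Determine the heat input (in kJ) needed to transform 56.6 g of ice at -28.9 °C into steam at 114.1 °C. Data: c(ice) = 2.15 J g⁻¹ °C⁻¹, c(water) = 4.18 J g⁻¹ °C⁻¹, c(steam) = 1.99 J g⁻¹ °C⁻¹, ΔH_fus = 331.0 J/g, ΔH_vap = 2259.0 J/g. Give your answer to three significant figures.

q1 (heat ice -28.9→0.0 °C): 56.6 × 2.15 × 28.9 = 3517 J
q2 (melt at 0 °C): 56.6 × 331.0 = 18735 J
q3 (heat water 0.0→100.0 °C): 56.6 × 4.18 × 100.0 = 23659 J
q4 (vaporize at 100 °C): 56.6 × 2259.0 = 127859 J
q5 (heat steam 100.0→114.1 °C): 56.6 × 1.99 × 14.1 = 1588 J
Total: 3517 + 18735 + 23659 + 127859 + 1588 = 175358 J = 175 kJ

q = 175 kJ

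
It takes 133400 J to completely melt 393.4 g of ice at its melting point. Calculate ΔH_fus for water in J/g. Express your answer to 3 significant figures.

ΔH_fus = 339 J/g

ΔH_fus = q / m = 133400 / 393.4 = 339 J/g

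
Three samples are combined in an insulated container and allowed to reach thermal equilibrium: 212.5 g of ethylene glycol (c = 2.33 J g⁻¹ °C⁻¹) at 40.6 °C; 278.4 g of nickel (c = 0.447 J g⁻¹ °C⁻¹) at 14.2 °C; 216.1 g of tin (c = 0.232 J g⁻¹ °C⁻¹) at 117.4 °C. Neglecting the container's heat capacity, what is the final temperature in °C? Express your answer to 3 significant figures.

T_f = 41.4 °C

Σ mᵢcᵢ(T − Tᵢ) = 0  ⇒  T = Σ mᵢcᵢTᵢ / Σ mᵢcᵢ
Σ mᵢcᵢ = 212.5×2.33 + 278.4×0.447 + 216.1×0.232 = 669.7050
Σ mᵢcᵢTᵢ = 495.125×40.6 + 124.4448×14.2 + 50.1352×117.4 = 27755
T = 27755 / 669.7050 = 41.44 °C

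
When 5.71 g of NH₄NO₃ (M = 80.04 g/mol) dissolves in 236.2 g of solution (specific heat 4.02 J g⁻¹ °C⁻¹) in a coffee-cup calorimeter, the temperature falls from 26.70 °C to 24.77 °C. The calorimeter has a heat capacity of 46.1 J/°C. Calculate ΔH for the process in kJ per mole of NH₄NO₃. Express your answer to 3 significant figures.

ΔH = 26.9 kJ/mol

|ΔT| = |24.77 − 26.70| = 1.93 °C
|q_surr| = (236.2 × 4.02 + 46.1) × 1.93 = 995.624 × 1.93 = 1922 J
n(NH₄NO₃) = 5.71 / 80.04 = 0.07134 mol
Temperature fell, so q_rxn = +|q_surr| = 1.922 kJ
ΔH = q_rxn / n = 26.94 kJ/mol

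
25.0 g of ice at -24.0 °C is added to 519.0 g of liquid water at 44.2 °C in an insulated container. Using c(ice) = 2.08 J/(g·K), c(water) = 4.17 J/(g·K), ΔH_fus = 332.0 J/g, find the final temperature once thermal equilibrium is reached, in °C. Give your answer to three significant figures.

Heat to bring ice to 0 °C and melt it: q₁ = 25.0×2.08×24.0 + 25.0×332.0 = 9548.0 J
Heat the water can supply cooling to 0 °C: 519.0×4.17×44.2 = 95659.0 J > q₁, so all ice melts.
Energy balance: 519.0×4.17×(44.2 − T) = 9548.0 + 25.0×4.17×(T − 0)
2164.23(44.2 − T) = 9548.0 + 104.25 T
95659.0 − 9548.0 = 2268.48 T
T = 86111.0 / 2268.48 = 37.96 °C

T_f = 38.0 °C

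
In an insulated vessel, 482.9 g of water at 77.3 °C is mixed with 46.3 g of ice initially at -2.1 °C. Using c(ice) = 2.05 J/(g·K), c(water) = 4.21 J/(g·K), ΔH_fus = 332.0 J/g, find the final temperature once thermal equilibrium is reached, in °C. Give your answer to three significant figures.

T_f = 63.5 °C

Heat to bring ice to 0 °C and melt it: q₁ = 46.3×2.05×2.1 + 46.3×332.0 = 15571 J
Heat the water can supply cooling to 0 °C: 482.9×4.21×77.3 = 157152 J > q₁, so all ice melts.
Energy balance: 482.9×4.21×(77.3 − T) = 15571 + 46.3×4.21×(T − 0)
2033.009(77.3 − T) = 15571 + 194.923 T
157152 − 15571 = 2227.932 T
T = 141581 / 2227.932 = 63.548 °C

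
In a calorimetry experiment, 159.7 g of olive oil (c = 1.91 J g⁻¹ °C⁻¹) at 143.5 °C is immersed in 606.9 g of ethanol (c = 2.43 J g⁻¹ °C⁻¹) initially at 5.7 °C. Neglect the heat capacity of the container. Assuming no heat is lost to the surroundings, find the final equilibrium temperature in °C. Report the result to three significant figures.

T_f = 29.3 °C

Heat lost by olive oil = heat gained by ethanol.
(159.7)(1.91)(143.5 − T) = (606.9)(2.43)(T − 5.7)
305.027 (143.5 − T) = 1474.767 (T − 5.7)
43771 − 305.027 T = 1474.767 T − 8406.2
52177.2 = 1779.794 T
T = 29.32 °C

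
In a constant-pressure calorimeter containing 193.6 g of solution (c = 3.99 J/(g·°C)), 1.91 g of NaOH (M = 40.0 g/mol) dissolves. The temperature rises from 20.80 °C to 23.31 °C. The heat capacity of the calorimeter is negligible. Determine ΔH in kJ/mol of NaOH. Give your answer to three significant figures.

|ΔT| = |23.31 − 20.80| = 2.51 °C
|q_surr| = (193.6 × 3.99) × 2.51 = 772.464 × 2.51 = 1939 J
n(NaOH) = 1.91 / 40.0 = 0.04775 mol
Temperature rose, so q_rxn = −|q_surr| = -1.939 kJ
ΔH = q_rxn / n = -40.61 kJ/mol

ΔH = -40.6 kJ/mol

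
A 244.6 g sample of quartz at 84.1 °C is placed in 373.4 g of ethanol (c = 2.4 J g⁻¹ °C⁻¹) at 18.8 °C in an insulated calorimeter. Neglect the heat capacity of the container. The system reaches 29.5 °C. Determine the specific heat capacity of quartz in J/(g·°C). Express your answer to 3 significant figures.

c = 0.718 J/(g·°C)

q_gained = (373.4 × 2.4) × (29.5 − 18.8) = 9589 J
q_lost = 244.6 × c × (84.1 − 29.5) = 13355.16 c
Set equal: c = 9589 / 13355.16 = 0.718 J/(g·°C)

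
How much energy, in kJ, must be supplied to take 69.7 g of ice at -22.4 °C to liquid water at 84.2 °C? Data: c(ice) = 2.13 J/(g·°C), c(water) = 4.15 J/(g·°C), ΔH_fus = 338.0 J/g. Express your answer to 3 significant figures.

q = 51.2 kJ

q1 (heat ice -22.4→0.0 °C): 69.7 × 2.13 × 22.4 = 3326 J
q2 (melt at 0 °C): 69.7 × 338.0 = 23559 J
q3 (heat water 0.0→84.2 °C): 69.7 × 4.15 × 84.2 = 24355 J
Total: 3326 + 23559 + 24355 = 51240 J = 51.2 kJ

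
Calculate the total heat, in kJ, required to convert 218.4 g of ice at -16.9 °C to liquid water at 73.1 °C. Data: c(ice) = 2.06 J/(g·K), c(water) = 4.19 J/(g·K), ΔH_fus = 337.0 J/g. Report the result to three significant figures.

q1 (heat ice -16.9→0.0 °C): 218.4 × 2.06 × 16.9 = 7603 J
q2 (melt at 0 °C): 218.4 × 337.0 = 73601 J
q3 (heat water 0.0→73.1 °C): 218.4 × 4.19 × 73.1 = 66894 J
Total: 7603 + 73601 + 66894 = 148098 J = 148 kJ

q = 148 kJ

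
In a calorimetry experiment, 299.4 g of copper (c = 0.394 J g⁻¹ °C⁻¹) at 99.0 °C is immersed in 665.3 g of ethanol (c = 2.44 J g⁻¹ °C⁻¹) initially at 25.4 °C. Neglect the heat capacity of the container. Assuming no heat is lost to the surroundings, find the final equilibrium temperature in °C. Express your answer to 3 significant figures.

T_f = 30.4 °C

Heat lost by copper = heat gained by ethanol.
(299.4)(0.394)(99.0 − T) = (665.3)(2.44)(T − 25.4)
117.9636 (99.0 − T) = 1623.332 (T − 25.4)
11678 − 117.9636 T = 1623.332 T − 41233
52911 = 1741.2956 T
T = 30.39 °C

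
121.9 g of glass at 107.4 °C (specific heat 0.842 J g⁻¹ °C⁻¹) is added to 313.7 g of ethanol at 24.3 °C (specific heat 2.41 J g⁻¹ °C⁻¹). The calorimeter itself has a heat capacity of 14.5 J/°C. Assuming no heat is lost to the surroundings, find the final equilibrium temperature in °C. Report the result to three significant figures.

Heat lost by glass = heat gained by ethanol + calorimeter.
(121.9)(0.842)(107.4 − T) = [(313.7)(2.41) + 14.5](T − 24.3)
102.6398 (107.4 − T) = 770.517 (T − 24.3)
11024 − 102.6398 T = 770.517 T − 18724
29748 = 873.1568 T
T = 34.07 °C

T_f = 34.1 °C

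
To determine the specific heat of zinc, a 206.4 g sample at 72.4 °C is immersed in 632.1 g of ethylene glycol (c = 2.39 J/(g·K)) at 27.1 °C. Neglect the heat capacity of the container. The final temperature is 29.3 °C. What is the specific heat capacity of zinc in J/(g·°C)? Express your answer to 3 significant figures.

q_gained = (632.1 × 2.39) × (29.3 − 27.1) = 3324 J
q_lost = 206.4 × c × (72.4 − 29.3) = 8895.84 c
Set equal: c = 3324 / 8895.84 = 0.374 J/(g·°C)

c = 0.374 J/(g·°C)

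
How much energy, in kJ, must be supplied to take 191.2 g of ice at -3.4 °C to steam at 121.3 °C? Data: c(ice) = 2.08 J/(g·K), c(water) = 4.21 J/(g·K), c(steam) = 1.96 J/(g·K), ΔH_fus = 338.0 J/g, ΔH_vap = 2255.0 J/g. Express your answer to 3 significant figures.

q = 586 kJ

q1 (heat ice -3.4→0.0 °C): 191.2 × 2.08 × 3.4 = 1352 J
q2 (melt at 0 °C): 191.2 × 338.0 = 64626 J
q3 (heat water 0.0→100.0 °C): 191.2 × 4.21 × 100.0 = 80495 J
q4 (vaporize at 100 °C): 191.2 × 2255.0 = 431156 J
q5 (heat steam 100.0→121.3 °C): 191.2 × 1.96 × 21.3 = 7982 J
Total: 1352 + 64626 + 80495 + 431156 + 7982 = 585611 J = 586 kJ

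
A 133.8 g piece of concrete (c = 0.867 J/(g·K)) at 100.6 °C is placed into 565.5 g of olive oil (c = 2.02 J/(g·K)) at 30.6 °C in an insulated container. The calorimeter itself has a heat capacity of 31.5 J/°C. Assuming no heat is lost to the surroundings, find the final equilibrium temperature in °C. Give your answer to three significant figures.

Heat lost by concrete = heat gained by olive oil + calorimeter.
(133.8)(0.867)(100.6 − T) = [(565.5)(2.02) + 31.5](T − 30.6)
116.0046 (100.6 − T) = 1173.81 (T − 30.6)
11670 − 116.0046 T = 1173.81 T − 35919
47589 = 1289.8146 T
T = 36.90 °C

T_f = 36.9 °C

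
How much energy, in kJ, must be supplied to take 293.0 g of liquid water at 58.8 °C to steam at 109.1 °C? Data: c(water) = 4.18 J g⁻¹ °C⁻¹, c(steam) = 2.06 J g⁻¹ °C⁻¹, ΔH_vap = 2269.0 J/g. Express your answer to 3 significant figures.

q = 721 kJ

q1 (heat water 58.8→100.0 °C): 293.0 × 4.18 × 41.2 = 50459 J
q2 (vaporize at 100 °C): 293.0 × 2269.0 = 664817 J
q3 (heat steam 100.0→109.1 °C): 293.0 × 2.06 × 9.1 = 5493 J
Total: 50459 + 664817 + 5493 = 720769 J = 721 kJ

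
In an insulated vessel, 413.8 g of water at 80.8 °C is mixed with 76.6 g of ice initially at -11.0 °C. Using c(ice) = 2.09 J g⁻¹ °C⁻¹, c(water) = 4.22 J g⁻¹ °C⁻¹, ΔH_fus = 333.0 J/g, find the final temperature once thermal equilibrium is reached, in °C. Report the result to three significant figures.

Heat to bring ice to 0 °C and melt it: q₁ = 76.6×2.09×11.0 + 76.6×333.0 = 27269 J
Heat the water can supply cooling to 0 °C: 413.8×4.22×80.8 = 141096 J > q₁, so all ice melts.
Energy balance: 413.8×4.22×(80.8 − T) = 27269 + 76.6×4.22×(T − 0)
1746.236(80.8 − T) = 27269 + 323.252 T
141096 − 27269 = 2069.488 T
T = 113827 / 2069.488 = 55.00 °C

T_f = 55.0 °C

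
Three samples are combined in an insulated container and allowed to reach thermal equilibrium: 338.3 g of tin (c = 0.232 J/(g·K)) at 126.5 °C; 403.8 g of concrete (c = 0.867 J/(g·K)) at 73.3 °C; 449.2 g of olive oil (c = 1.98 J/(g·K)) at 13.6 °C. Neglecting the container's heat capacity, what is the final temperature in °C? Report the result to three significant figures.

T_f = 36.2 °C

Σ mᵢcᵢ(T − Tᵢ) = 0  ⇒  T = Σ mᵢcᵢTᵢ / Σ mᵢcᵢ
Σ mᵢcᵢ = 338.3×0.232 + 403.8×0.867 + 449.2×1.98 = 1317.9962
Σ mᵢcᵢTᵢ = 78.4856×126.5 + 350.0946×73.3 + 889.416×13.6 = 47686
T = 47686 / 1317.9962 = 36.18 °C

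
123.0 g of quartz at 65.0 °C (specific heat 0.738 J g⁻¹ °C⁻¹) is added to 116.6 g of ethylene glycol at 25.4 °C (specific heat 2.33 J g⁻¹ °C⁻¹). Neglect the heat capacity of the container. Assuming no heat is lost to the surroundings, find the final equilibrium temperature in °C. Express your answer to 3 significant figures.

Heat lost by quartz = heat gained by ethylene glycol.
(123.0)(0.738)(65.0 − T) = (116.6)(2.33)(T − 25.4)
90.774 (65.0 − T) = 271.678 (T − 25.4)
5900.3 − 90.774 T = 271.678 T − 6900.6
12800.9 = 362.452 T
T = 35.32 °C

T_f = 35.3 °C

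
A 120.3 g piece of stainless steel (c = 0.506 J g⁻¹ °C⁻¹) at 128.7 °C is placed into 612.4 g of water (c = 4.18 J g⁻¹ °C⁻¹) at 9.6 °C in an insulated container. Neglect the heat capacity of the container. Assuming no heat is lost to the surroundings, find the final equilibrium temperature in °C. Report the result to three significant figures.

T_f = 12.4 °C

Heat lost by stainless steel = heat gained by water.
(120.3)(0.506)(128.7 − T) = (612.4)(4.18)(T − 9.6)
60.8718 (128.7 − T) = 2559.832 (T − 9.6)
7834.2 − 60.8718 T = 2559.832 T − 24574
32408.2 = 2620.7038 T
T = 12.37 °C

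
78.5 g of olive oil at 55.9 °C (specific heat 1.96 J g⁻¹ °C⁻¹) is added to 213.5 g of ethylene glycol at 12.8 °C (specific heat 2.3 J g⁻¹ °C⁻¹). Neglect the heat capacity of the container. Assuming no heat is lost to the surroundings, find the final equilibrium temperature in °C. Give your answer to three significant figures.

T_f = 23.1 °C

Heat lost by olive oil = heat gained by ethylene glycol.
(78.5)(1.96)(55.9 − T) = (213.5)(2.3)(T − 12.8)
153.86 (55.9 − T) = 491.05 (T − 12.8)
8600.8 − 153.86 T = 491.05 T − 6285.4
14886.2 = 644.91 T
T = 23.08 °C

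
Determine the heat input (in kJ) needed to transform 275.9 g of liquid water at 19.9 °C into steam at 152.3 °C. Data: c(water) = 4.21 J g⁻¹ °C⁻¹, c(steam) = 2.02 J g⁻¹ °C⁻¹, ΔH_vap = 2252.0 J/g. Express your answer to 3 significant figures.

q1 (heat water 19.9→100.0 °C): 275.9 × 4.21 × 80.1 = 93039 J
q2 (vaporize at 100 °C): 275.9 × 2252.0 = 621327 J
q3 (heat steam 100.0→152.3 °C): 275.9 × 2.02 × 52.3 = 29148 J
Total: 93039 + 621327 + 29148 = 743514 J = 744 kJ

q = 744 kJ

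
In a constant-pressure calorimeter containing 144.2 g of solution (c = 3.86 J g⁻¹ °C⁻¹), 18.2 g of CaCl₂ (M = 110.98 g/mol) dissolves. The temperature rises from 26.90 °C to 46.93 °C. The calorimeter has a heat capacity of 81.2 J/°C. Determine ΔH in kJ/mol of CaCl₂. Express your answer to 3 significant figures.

|ΔT| = |46.93 − 26.90| = 20.03 °C
|q_surr| = (144.2 × 3.86 + 81.2) × 20.03 = 637.812 × 20.03 = 12780 J
n(CaCl₂) = 18.2 / 110.98 = 0.1640 mol
Temperature rose, so q_rxn = −|q_surr| = -12.78 kJ
ΔH = q_rxn / n = -77.93 kJ/mol

ΔH = -77.9 kJ/mol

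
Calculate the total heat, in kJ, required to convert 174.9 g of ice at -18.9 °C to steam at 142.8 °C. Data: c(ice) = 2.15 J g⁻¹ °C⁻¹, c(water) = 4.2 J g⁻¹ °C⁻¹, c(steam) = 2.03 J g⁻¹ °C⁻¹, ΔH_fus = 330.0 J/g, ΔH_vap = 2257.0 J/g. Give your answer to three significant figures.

q = 548 kJ

q1 (heat ice -18.9→0.0 °C): 174.9 × 2.15 × 18.9 = 7107 J
q2 (melt at 0 °C): 174.9 × 330.0 = 57717 J
q3 (heat water 0.0→100.0 °C): 174.9 × 4.2 × 100.0 = 73458 J
q4 (vaporize at 100 °C): 174.9 × 2257.0 = 394749 J
q5 (heat steam 100.0→142.8 °C): 174.9 × 2.03 × 42.8 = 15196 J
Total: 7107 + 57717 + 73458 + 394749 + 15196 = 548227 J = 548 kJ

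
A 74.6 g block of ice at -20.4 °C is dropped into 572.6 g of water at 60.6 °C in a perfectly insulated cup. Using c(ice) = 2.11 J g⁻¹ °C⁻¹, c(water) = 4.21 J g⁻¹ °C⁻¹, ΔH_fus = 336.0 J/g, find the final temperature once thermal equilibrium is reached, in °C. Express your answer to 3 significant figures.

Heat to bring ice to 0 °C and melt it: q₁ = 74.6×2.11×20.4 + 74.6×336.0 = 28277 J
Heat the water can supply cooling to 0 °C: 572.6×4.21×60.6 = 146085 J > q₁, so all ice melts.
Energy balance: 572.6×4.21×(60.6 − T) = 28277 + 74.6×4.21×(T − 0)
2410.646(60.6 − T) = 28277 + 314.066 T
146085 − 28277 = 2724.712 T
T = 117808 / 2724.712 = 43.24 °C

T_f = 43.2 °C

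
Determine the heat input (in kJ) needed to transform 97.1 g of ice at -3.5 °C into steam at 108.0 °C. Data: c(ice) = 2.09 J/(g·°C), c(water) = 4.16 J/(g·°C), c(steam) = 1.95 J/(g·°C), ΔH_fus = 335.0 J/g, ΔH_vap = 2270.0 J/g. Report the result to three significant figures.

q1 (heat ice -3.5→0.0 °C): 97.1 × 2.09 × 3.5 = 710 J
q2 (melt at 0 °C): 97.1 × 335.0 = 32529 J
q3 (heat water 0.0→100.0 °C): 97.1 × 4.16 × 100.0 = 40394 J
q4 (vaporize at 100 °C): 97.1 × 2270.0 = 220417 J
q5 (heat steam 100.0→108.0 °C): 97.1 × 1.95 × 8.0 = 1515 J
Total: 710 + 32529 + 40394 + 220417 + 1515 = 295565 J = 296 kJ

q = 296 kJ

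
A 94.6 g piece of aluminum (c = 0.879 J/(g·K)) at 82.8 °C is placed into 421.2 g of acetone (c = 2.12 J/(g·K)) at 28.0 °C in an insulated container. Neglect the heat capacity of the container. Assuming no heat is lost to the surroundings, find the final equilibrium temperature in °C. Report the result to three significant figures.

Heat lost by aluminum = heat gained by acetone.
(94.6)(0.879)(82.8 − T) = (421.2)(2.12)(T − 28.0)
83.1534 (82.8 − T) = 892.944 (T − 28.0)
6885.1 − 83.1534 T = 892.944 T − 25002
31887.1 = 976.0974 T
T = 32.67 °C

T_f = 32.7 °C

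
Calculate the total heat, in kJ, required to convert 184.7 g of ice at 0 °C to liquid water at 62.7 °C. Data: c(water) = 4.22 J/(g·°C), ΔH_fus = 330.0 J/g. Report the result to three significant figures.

q1 (melt at 0 °C): 184.7 × 330.0 = 60951 J
q2 (heat water 0.0→62.7 °C): 184.7 × 4.22 × 62.7 = 48871 J
Total: 60951 + 48871 = 109822 J = 110 kJ

q = 110 kJ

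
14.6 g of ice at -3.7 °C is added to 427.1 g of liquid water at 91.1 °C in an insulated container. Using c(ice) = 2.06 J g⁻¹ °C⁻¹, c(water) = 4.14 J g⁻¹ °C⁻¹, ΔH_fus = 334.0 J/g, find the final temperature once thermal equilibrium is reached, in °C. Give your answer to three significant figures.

Heat to bring ice to 0 °C and melt it: q₁ = 14.6×2.06×3.7 + 14.6×334.0 = 4987.7 J
Heat the water can supply cooling to 0 °C: 427.1×4.14×91.1 = 161082 J > q₁, so all ice melts.
Energy balance: 427.1×4.14×(91.1 − T) = 4987.7 + 14.6×4.14×(T − 0)
1768.194(91.1 − T) = 4987.7 + 60.444 T
161082 − 4987.7 = 1828.638 T
T = 156094.3 / 1828.638 = 85.36 °C

T_f = 85.4 °C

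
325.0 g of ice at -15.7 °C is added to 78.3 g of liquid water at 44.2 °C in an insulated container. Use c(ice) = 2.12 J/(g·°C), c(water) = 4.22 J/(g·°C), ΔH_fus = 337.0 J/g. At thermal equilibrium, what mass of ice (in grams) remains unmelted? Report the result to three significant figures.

Heat to warm all ice to 0 °C: 325.0×2.12×15.7 = 10817 J
Heat released by water cooling to 0 °C: 78.3×4.22×44.2 = 14605 J
14605 J < 10817 + 325.0×337.0 = 120342 J, so not all ice melts; final T = 0 °C.
Heat left for melting: 14605 − 10817 = 3788 J
Mass melted = 3788 / 337.0 = 11.24 g
Ice remaining = 325.0 − 11.24 = 313.76 g

m_ice remaining = 314 g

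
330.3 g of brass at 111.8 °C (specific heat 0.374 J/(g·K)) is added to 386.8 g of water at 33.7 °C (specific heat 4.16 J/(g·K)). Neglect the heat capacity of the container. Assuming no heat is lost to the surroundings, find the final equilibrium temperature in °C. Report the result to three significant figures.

T_f = 39.3 °C

Heat lost by brass = heat gained by water.
(330.3)(0.374)(111.8 − T) = (386.8)(4.16)(T − 33.7)
123.5322 (111.8 − T) = 1609.088 (T − 33.7)
13811 − 123.5322 T = 1609.088 T − 54226
68037 = 1732.6202 T
T = 39.27 °C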